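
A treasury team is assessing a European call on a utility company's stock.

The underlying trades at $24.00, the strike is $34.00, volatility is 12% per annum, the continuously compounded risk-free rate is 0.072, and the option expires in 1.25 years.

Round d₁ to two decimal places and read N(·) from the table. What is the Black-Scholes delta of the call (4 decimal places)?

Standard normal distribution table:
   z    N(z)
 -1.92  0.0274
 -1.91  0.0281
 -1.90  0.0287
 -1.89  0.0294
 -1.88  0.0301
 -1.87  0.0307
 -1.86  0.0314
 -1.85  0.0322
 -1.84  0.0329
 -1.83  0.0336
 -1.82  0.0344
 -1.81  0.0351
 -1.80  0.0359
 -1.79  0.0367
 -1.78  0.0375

0.0314

σ√T = 0.12·√1.25 = 0.1342
d₁ = [ln(24/34) + (0.072 + 0.12²/2)·1.25] / 0.1342 = [-0.3483 + 0.0990] / 0.1342 = -1.8582 ⇒ -1.86
N(d₁) = N(-1.86) = 0.0314
Δ_call = N(d₁) = 0.0314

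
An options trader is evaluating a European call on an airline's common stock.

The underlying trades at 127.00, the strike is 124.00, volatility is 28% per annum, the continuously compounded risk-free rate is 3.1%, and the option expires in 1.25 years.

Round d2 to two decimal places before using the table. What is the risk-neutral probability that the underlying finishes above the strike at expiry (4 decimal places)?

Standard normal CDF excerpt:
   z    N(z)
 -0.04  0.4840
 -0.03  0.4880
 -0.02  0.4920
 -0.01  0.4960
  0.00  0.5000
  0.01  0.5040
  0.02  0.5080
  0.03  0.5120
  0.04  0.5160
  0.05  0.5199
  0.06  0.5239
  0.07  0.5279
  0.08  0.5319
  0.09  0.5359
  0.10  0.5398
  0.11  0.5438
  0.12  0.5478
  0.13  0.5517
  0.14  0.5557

σ√T = 0.28 × 1.1180 = 0.3130
ln(S/K) + (r + σ²/2)T = ln(127/124) + (0.031 + 0.28²/2)·1.25 = 0.0239 + 0.0878 = 0.1117
d₁ = 0.1117 / 0.3130 = 0.3567 which rounds to 0.36
d₂ = d₁ − σ√T = 0.3567 − 0.3130 = 0.0436 which rounds to 0.04
Pr(exercise) under Q = N(d₂) = 0.5160

0.5160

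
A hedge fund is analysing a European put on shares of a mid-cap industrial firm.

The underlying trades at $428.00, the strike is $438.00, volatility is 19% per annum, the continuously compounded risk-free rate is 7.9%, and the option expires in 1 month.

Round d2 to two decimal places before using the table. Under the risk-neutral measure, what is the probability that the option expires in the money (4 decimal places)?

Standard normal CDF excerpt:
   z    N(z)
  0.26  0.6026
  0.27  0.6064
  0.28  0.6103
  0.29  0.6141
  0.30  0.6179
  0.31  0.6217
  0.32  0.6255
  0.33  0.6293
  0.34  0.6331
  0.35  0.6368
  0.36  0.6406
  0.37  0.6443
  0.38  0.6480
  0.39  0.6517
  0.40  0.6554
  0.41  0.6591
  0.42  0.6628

σ√T = 0.19·√0.08333 = 0.0548
d₁ = [ln(428/438) + (0.079 + ½·0.19²)·0.08333] / (σ√T) = (-0.0231 + 0.0081) / 0.0548 = -0.2736 which rounds to -0.27
d₂ = -0.2736 − 0.0548 = -0.3285 which rounds to -0.33
Pr(exercise) under Q = N(−d₂) = N(0.33) = 0.6293

0.6293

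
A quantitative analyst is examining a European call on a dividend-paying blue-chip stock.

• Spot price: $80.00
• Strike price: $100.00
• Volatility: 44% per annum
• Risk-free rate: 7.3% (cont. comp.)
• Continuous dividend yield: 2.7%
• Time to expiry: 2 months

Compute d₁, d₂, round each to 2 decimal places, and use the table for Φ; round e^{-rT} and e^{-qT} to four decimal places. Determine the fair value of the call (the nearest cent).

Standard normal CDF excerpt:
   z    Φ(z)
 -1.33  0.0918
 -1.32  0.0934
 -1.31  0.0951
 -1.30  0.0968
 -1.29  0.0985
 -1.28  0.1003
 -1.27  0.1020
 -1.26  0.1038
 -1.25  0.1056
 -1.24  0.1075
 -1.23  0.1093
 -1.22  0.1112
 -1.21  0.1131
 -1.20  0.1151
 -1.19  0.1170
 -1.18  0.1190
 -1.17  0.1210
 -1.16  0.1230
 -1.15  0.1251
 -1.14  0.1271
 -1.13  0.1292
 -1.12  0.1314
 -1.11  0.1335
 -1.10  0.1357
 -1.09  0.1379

$0.90

σ√T = 0.44 × 0.4082 = 0.1796
ln(S/K) + (r − q + σ²/2)T = ln(80/100) + (0.073 − 0.027 + 0.44²/2)·0.1667 = -0.2231 + 0.0238 = -0.1993
d₁ = -0.1993 / 0.1796 = -1.1097 ⇒ -1.11
d₂ = d₁ − σ√T = -1.1097 − 0.1796 = -1.2894 ⇒ -1.29
e^(−qT) = e^(−0.027·0.1667) = 0.9955;  e^(−rT) = e^(−0.073·0.1667) = 0.9879
N(d₁) = N(-1.11) = 0.1335;  N(d₂) = N(-1.29) = 0.0985
C = 80·0.9955·0.1335 − 100·0.9879·0.0985 = 10.6319 − 9.7308 = 0.9011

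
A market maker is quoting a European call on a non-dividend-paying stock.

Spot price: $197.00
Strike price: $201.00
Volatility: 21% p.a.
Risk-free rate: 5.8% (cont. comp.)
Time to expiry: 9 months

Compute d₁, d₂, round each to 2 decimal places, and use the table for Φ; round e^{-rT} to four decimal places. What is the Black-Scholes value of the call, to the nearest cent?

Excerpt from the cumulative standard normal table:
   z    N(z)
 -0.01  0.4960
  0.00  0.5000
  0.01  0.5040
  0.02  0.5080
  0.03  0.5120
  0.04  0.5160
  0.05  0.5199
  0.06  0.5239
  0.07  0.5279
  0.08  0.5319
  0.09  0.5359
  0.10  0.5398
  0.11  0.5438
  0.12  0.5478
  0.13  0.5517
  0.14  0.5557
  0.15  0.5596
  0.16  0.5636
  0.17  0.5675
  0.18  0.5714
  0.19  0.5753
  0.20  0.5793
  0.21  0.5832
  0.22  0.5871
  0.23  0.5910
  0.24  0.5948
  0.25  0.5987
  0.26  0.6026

σ√T = 0.21·√0.75 = 0.1819
d₁ = [ln(197/201) + (0.058 + ½·0.21²)·0.75] / (σ√T) = (-0.0201 + 0.0600) / 0.1819 = 0.2196 which rounds to 0.22
d₂ = 0.2196 − 0.1819 = 0.0377 which rounds to 0.04
e^(−rT) = e^(−0.058·0.75) = 0.9574
N(d₁) = N(0.22) = 0.5871;  N(d₂) = N(0.04) = 0.5160
C = 197·0.5871 − 201·0.9574·0.5160 = 115.6587 − 99.2977 = 16.3610

$16.36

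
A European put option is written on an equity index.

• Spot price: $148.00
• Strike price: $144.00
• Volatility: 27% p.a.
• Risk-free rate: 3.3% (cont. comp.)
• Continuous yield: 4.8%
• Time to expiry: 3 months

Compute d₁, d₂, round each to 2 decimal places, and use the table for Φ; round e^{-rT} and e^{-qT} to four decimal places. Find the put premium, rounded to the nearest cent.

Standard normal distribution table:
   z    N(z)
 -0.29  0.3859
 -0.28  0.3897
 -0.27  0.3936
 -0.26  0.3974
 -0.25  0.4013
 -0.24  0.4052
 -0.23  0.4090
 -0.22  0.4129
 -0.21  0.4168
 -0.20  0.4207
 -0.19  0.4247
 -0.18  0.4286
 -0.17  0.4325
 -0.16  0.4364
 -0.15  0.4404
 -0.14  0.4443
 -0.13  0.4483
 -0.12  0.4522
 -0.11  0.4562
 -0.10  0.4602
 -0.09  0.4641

σ√T = 0.27·√0.25 = 0.1350
d₁ = [ln(148/144) + (0.033 − 0.048 + 0.27²/2)·0.25] / 0.1350 = [0.0274 + 0.0054] / 0.1350 = 0.2427 → 0.24
d₂ = d₁ − σ√T = 0.2427 − 0.1350 = 0.1077 → 0.11
exp(−qT) = exp(−0.048·0.25) = 0.9881;  exp(−rT) = exp(−0.033·0.25) = 0.9918
N(−d₂) = N(-0.11) = 0.4562;  N(−d₁) = N(-0.24) = 0.4052
P = 144·0.9918·0.4562 − 148·0.9881·0.4052 = 65.1541 − 59.2560 = 5.8982

$5.90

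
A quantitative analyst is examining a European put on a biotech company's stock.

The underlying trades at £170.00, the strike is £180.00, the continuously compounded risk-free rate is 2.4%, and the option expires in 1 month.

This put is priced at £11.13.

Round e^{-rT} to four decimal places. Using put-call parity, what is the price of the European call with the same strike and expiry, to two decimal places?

£1.49

exp(−rT) = exp(−0.024·0.08333) = 0.9980
Put-call parity: C − P = S − K·e^(−rT) = 170 − 180·0.9980 = 170 − 179.6400 = -9.6400
C = P + (C − P) = 11.13 + (-9.6400) = 1.4900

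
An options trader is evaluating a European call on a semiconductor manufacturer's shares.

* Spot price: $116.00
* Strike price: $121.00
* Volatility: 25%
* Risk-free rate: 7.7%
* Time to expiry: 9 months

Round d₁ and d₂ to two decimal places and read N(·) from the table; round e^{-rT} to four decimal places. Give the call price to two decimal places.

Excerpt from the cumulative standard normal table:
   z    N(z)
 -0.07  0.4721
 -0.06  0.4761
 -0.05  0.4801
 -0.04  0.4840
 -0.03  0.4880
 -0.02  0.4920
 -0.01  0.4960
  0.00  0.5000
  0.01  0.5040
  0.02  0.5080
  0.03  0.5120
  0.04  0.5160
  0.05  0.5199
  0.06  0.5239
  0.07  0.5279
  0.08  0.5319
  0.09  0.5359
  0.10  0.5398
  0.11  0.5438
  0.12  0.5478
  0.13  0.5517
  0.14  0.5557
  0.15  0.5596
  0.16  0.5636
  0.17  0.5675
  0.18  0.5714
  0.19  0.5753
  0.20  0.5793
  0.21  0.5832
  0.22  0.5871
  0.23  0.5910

σ√T = 0.25·√0.75 = 0.2165
d₁ = [ln(116/121) + (0.077 + ½·0.25²)·0.75] / (σ√T) = (-0.0422 + 0.0812) / 0.2165 = 0.1801 → 0.18
d₂ = 0.1801 − 0.2165 = -0.0364 → -0.04
e^(−rT) = e^(−0.077·0.75) = 0.9439
C = 116·N(0.18) − 121·0.9439·N(-0.04) = 116·0.5714 − 121·0.9439·0.4840 = 66.2824 − 55.2786 = 11.0038

$11.00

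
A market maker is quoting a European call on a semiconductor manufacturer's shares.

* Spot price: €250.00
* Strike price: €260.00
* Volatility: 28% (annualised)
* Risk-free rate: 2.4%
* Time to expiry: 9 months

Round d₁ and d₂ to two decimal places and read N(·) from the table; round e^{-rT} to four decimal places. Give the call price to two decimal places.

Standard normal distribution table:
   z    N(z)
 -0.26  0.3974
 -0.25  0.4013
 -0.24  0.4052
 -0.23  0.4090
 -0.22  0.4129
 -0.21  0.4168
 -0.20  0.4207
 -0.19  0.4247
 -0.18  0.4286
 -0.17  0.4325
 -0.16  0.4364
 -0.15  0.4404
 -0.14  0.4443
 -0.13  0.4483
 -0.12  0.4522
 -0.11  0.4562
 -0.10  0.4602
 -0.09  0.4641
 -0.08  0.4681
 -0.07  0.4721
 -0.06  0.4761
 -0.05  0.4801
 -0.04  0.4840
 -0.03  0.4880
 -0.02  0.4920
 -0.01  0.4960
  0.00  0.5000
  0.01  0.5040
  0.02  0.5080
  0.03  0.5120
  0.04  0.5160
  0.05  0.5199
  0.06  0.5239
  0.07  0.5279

T = 0.75;  σ√T = 0.2425
d₁ = [ln(250/260) + (0.024 + 0.28²/2)·0.75] / 0.2425 = [-0.0392 + 0.0474] / 0.2425 = 0.0337 ≈ 0.03
d₂ = d₁ − σ√T = 0.0337 − 0.2425 = -0.2088 ≈ -0.21
e^(−rT) = e^(−0.024·0.75) = 0.9822
N(d₁) = N(0.03) = 0.5120;  N(d₂) = N(-0.21) = 0.4168
C = 250·0.5120 − 260·0.9822·0.4168 = 128.0000 − 106.4390 = 21.5610

€21.56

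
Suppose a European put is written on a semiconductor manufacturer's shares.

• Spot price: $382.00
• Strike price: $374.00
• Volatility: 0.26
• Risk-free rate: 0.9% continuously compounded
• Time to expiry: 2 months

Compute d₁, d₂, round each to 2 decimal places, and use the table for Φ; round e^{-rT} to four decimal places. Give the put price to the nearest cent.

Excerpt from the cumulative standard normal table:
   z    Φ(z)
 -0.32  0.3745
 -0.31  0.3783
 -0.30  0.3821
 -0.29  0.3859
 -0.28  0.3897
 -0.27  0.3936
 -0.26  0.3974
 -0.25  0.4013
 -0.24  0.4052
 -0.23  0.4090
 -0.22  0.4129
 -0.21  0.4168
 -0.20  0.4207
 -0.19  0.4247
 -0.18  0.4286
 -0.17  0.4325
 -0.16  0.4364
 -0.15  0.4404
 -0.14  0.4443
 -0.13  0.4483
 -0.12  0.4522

σ√T = 0.26 × 0.4082 = 0.1061
d₁ = [ln(382/374) + (0.009 + 0.26²/2)·0.1667] / 0.1061 = [0.0212 + 0.0071] / 0.1061 = 0.2666 → 0.27
d₂ = d₁ − σ√T = 0.2666 − 0.1061 = 0.1605 → 0.16
exp(−rT) = exp(−0.009·0.1667) = 0.9985
N(−d₂) = N(-0.16) = 0.4364;  N(−d₁) = N(-0.27) = 0.3936
P = 374·0.9985·0.4364 − 382·0.3936 = 162.9688 − 150.3552 = 12.6136

$12.61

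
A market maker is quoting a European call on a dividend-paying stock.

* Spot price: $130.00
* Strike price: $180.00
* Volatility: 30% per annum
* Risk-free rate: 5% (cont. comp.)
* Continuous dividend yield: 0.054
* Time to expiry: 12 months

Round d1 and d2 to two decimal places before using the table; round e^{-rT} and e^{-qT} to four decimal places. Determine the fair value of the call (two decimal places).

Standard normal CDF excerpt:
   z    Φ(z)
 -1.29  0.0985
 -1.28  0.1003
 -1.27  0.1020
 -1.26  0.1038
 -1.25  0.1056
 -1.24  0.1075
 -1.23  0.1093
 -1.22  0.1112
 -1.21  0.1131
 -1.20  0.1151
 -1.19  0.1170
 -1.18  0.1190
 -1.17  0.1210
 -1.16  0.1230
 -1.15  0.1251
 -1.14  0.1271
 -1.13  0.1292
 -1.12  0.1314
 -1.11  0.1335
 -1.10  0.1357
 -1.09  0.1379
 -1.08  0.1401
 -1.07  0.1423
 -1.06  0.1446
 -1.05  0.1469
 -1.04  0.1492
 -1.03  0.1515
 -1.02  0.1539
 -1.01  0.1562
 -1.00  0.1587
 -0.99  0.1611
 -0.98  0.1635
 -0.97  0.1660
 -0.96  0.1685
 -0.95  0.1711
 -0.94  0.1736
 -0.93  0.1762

σ√T = 0.3 × 1.0000 = 0.3000
d₁ = [ln(130/180) + (0.05 − 0.054 + 0.3²/2)·1] / 0.3000 = [-0.3254 + 0.0410] / 0.3000 = -0.9481 ≈ -0.95
d₂ = d₁ − σ√T = -0.9481 − 0.3000 = -1.2481 ≈ -1.25
exp(−qT) = exp(−0.054·1) = 0.9474;  exp(−rT) = exp(−0.05·1) = 0.9512
N(d₁) = N(-0.95) = 0.1711;  N(d₂) = N(-1.25) = 0.1056
C = 130·0.9474·0.1711 − 180·0.9512·0.1056 = 21.0730 − 18.0804 = 2.9926

$2.99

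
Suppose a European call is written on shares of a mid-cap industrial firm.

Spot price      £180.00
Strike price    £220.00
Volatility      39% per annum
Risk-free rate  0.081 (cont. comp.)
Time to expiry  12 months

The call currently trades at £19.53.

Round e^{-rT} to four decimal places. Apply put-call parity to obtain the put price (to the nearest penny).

£42.41

exp(−rT) = exp(−0.081·1) = 0.9222
Put-call parity: C − P = S − K·e^(−rT) = 180 − 220·0.9222 = 180 − 202.8840 = -22.8840
P = C − (C − P) = 19.53 − (-22.8840) = 42.4140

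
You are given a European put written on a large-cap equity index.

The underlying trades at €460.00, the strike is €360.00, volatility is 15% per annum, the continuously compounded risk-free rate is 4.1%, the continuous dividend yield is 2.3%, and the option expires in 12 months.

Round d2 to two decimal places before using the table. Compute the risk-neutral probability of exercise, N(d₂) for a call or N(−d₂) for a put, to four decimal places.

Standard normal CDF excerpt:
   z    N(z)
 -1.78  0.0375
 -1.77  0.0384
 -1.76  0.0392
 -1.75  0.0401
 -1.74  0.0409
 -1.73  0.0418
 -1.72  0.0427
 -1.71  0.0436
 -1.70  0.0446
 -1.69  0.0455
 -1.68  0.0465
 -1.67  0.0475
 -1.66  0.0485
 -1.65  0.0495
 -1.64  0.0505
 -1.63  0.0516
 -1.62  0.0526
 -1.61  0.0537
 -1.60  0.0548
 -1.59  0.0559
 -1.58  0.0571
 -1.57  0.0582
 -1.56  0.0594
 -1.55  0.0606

σ√T = 0.15 × 1.0000 = 0.1500
d₁ = [ln(460/360) + (0.041 − 0.023 + 0.15²/2)·1] / 0.1500 = [0.2451 + 0.0293] / 0.1500 = 1.8291 ≈ 1.83
d₂ = d₁ − σ√T = 1.8291 − 0.1500 = 1.6791 ≈ 1.68
Pr(exercise) under Q = N(−d₂) = N(-1.68) = 0.0465

0.0465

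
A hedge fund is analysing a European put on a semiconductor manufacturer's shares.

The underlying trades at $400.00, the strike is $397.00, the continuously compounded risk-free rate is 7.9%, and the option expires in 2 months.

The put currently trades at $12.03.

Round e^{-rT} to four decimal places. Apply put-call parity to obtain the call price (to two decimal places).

exp(−rT) = exp(−0.079·0.1667) = 0.9869
Put-call parity: C − P = S − K·e^(−rT) = 400 − 397·0.9869 = 400 − 391.7993 = 8.2007
C = P + (C − P) = 12.03 + (8.2007) = 20.2307

$20.23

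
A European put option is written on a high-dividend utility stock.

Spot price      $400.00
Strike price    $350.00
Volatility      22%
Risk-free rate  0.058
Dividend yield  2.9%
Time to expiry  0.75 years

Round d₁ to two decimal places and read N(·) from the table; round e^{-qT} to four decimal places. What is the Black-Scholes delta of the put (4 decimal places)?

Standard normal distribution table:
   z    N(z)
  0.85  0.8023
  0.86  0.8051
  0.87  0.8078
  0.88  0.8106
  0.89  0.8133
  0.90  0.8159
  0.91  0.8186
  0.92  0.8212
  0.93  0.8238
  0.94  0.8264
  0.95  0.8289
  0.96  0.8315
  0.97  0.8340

σ√T = 0.22·√0.75 = 0.1905
d₁ = [ln(400/350) + (0.058 − 0.029 + ½·0.22²)·0.75] / (σ√T) = (0.1335 + 0.0399) / 0.1905 = 0.9103 ⇒ 0.91
N(d₁) = N(0.91) = 0.8186
Δ_put = e^(−qT)·(N(d₁) − 1) = 0.9785·(0.8186 − 1) = -0.1775

-0.1775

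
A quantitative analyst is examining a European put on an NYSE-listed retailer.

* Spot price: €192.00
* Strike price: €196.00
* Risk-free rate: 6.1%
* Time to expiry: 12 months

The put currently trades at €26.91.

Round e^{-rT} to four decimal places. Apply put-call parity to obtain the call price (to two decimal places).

e^(−rT) = e^(−0.061·1) = 0.9408
Put-call parity: C − P = S − K·e^(−rT) = 192 − 196·0.9408 = 192 − 184.3968 = 7.6032
C = P + (C − P) = 26.91 + (7.6032) = 34.5132

€34.51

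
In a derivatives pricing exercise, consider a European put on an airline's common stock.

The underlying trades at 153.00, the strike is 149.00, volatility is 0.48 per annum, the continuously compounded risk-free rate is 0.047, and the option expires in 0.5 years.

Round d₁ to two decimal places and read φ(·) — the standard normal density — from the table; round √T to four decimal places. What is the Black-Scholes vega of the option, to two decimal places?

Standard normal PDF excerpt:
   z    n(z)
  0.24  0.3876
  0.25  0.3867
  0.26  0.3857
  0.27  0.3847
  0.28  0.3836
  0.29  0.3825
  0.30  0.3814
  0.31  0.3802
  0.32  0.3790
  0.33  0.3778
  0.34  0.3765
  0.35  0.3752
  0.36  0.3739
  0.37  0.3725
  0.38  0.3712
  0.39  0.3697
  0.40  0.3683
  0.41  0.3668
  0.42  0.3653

41.00

T = 0.5;  σ√T = 0.3394
ln(S/K) + (r + σ²/2)T = ln(153/149) + (0.047 + 0.48²/2)·0.5 = 0.0265 + 0.0811 = 0.1076
d₁ = 0.1076 / 0.3394 = 0.3170 ⇒ 0.32
√T = √0.5 = 0.7071
φ(d₁) = φ(0.32) = 0.3790
vega = S·φ(d₁)·√T = 153·0.3790·0.7071 = 41.0026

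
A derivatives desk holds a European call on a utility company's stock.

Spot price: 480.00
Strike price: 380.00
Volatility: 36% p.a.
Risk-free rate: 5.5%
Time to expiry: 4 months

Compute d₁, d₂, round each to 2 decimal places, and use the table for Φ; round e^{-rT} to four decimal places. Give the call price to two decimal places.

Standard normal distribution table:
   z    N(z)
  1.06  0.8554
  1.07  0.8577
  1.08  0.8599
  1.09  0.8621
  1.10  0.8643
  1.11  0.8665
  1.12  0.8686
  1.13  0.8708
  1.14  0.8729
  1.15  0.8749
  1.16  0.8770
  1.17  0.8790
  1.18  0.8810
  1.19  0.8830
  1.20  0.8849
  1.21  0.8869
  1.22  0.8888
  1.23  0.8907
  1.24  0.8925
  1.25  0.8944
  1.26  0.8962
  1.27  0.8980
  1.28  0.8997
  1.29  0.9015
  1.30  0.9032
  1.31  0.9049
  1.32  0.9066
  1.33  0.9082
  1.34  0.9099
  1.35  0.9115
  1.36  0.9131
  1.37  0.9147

T = 0.3333;  σ√T = 0.2078
d₁ = [ln(480/380) + (0.055 + 0.36²/2)·0.3333] / 0.2078 = [0.2336 + 0.0399] / 0.2078 = 1.3161 which rounds to 1.32
d₂ = d₁ − σ√T = 1.3161 − 0.2078 = 1.1083 which rounds to 1.11
e^(−rT) = e^(−0.055·0.3333) = 0.9818
N(d₁) = N(1.32) = 0.9066;  N(d₂) = N(1.11) = 0.8665
C = 480·0.9066 − 380·0.9818·0.8665 = 435.1680 − 323.2773 = 111.8907

111.89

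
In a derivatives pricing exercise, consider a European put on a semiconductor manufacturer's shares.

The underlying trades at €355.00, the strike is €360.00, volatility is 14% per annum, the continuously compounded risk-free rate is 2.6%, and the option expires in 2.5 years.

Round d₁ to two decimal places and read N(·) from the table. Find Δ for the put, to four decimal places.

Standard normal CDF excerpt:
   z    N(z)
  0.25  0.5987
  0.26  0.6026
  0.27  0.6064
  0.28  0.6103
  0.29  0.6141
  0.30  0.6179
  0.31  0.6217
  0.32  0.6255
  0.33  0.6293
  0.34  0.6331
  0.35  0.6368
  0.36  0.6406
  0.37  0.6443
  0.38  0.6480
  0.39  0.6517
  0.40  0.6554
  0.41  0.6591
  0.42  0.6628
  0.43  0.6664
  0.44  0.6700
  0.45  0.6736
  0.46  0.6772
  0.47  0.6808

σ√T = 0.14·√2.5 = 0.2214
d₁ = [ln(355/360) + (0.026 + 0.14²/2)·2.5] / 0.2214 = [-0.0140 + 0.0895] / 0.2214 = 0.3411 ≈ 0.34
N(d₁) = N(0.34) = 0.6331
Δ_put = N(d₁) − 1 = 0.6331 − 1 = -0.3669

-0.3669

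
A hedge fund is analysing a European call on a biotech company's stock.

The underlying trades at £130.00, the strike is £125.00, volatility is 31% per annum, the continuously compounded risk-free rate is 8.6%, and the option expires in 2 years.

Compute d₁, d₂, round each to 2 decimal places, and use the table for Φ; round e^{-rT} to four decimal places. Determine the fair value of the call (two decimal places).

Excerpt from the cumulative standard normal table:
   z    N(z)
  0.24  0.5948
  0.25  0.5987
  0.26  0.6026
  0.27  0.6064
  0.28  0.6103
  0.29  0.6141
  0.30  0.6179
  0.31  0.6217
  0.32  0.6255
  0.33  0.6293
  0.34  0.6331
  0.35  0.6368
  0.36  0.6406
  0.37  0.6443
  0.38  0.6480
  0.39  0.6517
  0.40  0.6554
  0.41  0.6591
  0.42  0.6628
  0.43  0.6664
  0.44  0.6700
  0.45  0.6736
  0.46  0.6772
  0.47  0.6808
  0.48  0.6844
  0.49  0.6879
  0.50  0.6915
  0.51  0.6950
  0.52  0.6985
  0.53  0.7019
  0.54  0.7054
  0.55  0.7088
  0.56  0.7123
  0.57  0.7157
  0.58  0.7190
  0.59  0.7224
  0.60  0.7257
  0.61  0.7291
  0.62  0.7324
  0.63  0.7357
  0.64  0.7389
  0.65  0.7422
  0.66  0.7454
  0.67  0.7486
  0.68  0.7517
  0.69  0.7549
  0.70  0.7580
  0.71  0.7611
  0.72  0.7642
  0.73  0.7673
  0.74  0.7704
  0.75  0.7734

£35.12

T = 2;  σ√T = 0.4384
d₁ = [ln(130/125) + (0.086 + 0.31²/2)·2] / 0.4384 = [0.0392 + 0.2681] / 0.4384 = 0.7010 which rounds to 0.70
d₂ = d₁ − σ√T = 0.7010 − 0.4384 = 0.2626 which rounds to 0.26
exp(−rT) = exp(−0.086·2) = 0.8420
N(d₁) = N(0.70) = 0.7580;  N(d₂) = N(0.26) = 0.6026
C = 130·0.7580 − 125·0.8420·0.6026 = 98.5400 − 63.4237 = 35.1164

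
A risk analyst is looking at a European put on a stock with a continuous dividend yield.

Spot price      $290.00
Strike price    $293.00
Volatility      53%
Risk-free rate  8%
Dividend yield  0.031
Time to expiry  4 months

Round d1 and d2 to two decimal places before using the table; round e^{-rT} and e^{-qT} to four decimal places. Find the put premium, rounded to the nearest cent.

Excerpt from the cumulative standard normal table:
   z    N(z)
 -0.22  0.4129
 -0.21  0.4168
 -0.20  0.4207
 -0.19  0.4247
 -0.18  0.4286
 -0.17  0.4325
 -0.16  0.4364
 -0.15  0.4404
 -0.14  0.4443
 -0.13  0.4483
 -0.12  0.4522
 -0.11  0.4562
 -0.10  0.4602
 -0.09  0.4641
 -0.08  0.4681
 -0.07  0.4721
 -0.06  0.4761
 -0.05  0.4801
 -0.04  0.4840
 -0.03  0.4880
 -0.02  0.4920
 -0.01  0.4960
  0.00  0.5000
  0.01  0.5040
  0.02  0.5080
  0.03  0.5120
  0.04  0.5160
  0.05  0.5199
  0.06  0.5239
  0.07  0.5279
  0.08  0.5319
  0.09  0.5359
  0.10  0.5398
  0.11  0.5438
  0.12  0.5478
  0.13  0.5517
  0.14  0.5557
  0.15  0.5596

$33.26

σ√T = 0.53·√0.3333 = 0.3060
d₁ = [ln(290/293) + (0.08 − 0.031 + 0.53²/2)·0.3333] / 0.3060 = [-0.0103 + 0.0631] / 0.3060 = 0.1727 ⇒ 0.17
d₂ = d₁ − σ√T = 0.1727 − 0.3060 = -0.1333 ⇒ -0.13
e^(−qT) = e^(−0.031·0.3333) = 0.9897;  e^(−rT) = e^(−0.08·0.3333) = 0.9737
N(−d₂) = N(0.13) = 0.5517;  N(−d₁) = N(-0.17) = 0.4325
P = 293·0.9737·0.5517 − 290·0.9897·0.4325 = 157.3968 − 124.1331 = 33.2636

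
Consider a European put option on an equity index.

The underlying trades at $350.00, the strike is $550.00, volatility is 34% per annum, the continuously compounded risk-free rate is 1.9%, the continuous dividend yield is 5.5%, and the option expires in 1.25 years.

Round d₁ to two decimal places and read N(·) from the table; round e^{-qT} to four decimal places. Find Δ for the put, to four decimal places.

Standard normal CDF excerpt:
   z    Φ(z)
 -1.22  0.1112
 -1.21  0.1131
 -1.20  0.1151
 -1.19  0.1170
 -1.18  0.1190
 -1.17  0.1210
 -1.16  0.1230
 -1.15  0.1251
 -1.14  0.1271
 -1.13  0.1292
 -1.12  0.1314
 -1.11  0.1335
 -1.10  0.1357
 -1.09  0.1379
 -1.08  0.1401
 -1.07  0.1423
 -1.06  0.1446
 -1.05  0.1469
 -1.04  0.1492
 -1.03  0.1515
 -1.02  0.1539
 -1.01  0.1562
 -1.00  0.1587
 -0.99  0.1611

-0.8109

T = 1.25;  σ√T = 0.3801
d₁ = [ln(350/550) + (0.019 − 0.055 + 0.34²/2)·1.25] / 0.3801 = [-0.4520 + 0.0273] / 0.3801 = -1.1173 which rounds to -1.12
N(d₁) = N(-1.12) = 0.1314
Δ_put = exp(−qT)·(N(d₁) − 1) = 0.9336·(0.1314 − 1) = -0.8109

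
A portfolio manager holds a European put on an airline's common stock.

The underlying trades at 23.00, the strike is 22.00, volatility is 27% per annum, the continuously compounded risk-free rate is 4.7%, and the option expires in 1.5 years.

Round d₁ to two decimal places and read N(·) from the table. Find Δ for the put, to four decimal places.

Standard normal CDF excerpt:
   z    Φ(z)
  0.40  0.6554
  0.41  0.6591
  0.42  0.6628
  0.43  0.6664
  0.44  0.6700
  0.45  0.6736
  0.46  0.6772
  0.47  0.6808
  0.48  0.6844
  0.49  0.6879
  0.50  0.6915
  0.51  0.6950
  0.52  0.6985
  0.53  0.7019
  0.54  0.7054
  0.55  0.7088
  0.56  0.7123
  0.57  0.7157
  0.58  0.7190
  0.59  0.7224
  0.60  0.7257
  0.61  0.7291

T = 1.5;  σ√T = 0.3307
d₁ = [ln(23/22) + (0.047 + ½·0.27²)·1.5] / (σ√T) = (0.0445 + 0.1252) / 0.3307 = 0.5130 ⇒ 0.51
N(d₁) = N(0.51) = 0.6950
Δ_put = N(d₁) − 1 = 0.6950 − 1 = -0.3050

-0.3050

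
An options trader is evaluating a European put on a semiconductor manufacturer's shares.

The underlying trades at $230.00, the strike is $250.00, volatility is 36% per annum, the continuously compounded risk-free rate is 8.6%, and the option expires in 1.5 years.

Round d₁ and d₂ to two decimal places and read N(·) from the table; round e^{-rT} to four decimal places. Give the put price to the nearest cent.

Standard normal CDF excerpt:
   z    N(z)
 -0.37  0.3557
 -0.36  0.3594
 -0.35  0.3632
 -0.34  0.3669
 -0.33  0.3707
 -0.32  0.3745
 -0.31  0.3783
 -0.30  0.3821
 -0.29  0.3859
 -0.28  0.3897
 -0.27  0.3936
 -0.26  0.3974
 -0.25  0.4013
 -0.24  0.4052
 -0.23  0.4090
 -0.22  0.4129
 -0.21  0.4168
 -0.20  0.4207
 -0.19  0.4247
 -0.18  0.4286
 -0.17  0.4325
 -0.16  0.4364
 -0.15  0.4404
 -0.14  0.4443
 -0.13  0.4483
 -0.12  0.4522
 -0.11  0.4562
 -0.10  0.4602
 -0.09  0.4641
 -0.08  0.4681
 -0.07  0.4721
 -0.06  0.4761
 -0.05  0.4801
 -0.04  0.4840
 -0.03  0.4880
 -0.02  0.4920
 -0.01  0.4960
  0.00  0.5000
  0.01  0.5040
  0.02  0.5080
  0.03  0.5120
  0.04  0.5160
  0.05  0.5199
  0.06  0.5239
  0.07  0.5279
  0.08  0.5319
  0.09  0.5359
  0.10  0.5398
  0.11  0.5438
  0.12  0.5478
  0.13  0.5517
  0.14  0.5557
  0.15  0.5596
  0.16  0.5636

σ√T = 0.36 × 1.2247 = 0.4409
ln(S/K) + (r + σ²/2)T = ln(230/250) + (0.086 + 0.36²/2)·1.5 = -0.0834 + 0.2262 = 0.1428
d₁ = 0.1428 / 0.4409 = 0.3239 ⇒ 0.32
d₂ = d₁ − σ√T = 0.3239 − 0.4409 = -0.1170 ⇒ -0.12
exp(−rT) = exp(−0.086·1.5) = 0.8790
P = 250·0.8790·N(0.12) − 230·N(-0.32) = 250·0.8790·0.5478 − 230·0.3745 = 120.3790 − 86.1350 = 34.2440

$34.24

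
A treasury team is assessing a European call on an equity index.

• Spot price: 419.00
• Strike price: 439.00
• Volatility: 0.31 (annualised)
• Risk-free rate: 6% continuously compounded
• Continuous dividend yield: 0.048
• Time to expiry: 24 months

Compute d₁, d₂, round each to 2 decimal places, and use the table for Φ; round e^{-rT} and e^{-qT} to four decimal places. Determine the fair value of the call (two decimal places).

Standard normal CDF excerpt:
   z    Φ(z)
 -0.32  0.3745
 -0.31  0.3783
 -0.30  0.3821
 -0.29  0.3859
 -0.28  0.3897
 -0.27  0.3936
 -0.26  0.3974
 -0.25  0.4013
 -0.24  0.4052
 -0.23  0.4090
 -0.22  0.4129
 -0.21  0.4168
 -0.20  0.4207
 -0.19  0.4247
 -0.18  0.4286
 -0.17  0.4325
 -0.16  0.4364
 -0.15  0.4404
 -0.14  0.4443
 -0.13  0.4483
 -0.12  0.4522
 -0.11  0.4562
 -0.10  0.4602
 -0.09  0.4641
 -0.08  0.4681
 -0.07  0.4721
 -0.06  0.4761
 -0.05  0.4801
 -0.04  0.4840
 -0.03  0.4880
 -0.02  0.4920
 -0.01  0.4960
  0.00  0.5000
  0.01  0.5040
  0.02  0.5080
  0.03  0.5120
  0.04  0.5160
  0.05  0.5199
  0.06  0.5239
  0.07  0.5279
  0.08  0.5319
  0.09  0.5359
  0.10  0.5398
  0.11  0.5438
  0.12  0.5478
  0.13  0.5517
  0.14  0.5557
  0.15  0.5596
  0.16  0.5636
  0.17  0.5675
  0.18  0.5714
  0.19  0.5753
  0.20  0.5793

T = 2;  σ√T = 0.4384
ln(S/K) + (r − q + σ²/2)T = ln(419/439) + (0.06 − 0.048 + 0.31²/2)·2 = -0.0466 + 0.1201 = 0.0735
d₁ = 0.0735 / 0.4384 = 0.1676 ⇒ 0.17
d₂ = d₁ − σ√T = 0.1676 − 0.4384 = -0.2708 ⇒ -0.27
e^(−qT) = e^(−0.048·2) = 0.9085;  e^(−rT) = e^(−0.06·2) = 0.8869
N(d₁) = N(0.17) = 0.5675;  N(d₂) = N(-0.27) = 0.3936
C = 419·0.9085·0.5675 − 439·0.8869·0.3936 = 216.0254 − 153.2478 = 62.7776

62.78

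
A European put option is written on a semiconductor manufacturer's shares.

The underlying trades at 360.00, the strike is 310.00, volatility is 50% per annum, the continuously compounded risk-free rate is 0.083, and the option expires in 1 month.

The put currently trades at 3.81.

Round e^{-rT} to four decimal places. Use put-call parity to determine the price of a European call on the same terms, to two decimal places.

exp(−rT) = exp(−0.083·0.08333) = 0.9931
Put-call parity: C − P = S − K·e^(−rT) = 360 − 310·0.9931 = 360 − 307.8610 = 52.1390
C = P + (C − P) = 3.81 + (52.1390) = 55.9490

55.95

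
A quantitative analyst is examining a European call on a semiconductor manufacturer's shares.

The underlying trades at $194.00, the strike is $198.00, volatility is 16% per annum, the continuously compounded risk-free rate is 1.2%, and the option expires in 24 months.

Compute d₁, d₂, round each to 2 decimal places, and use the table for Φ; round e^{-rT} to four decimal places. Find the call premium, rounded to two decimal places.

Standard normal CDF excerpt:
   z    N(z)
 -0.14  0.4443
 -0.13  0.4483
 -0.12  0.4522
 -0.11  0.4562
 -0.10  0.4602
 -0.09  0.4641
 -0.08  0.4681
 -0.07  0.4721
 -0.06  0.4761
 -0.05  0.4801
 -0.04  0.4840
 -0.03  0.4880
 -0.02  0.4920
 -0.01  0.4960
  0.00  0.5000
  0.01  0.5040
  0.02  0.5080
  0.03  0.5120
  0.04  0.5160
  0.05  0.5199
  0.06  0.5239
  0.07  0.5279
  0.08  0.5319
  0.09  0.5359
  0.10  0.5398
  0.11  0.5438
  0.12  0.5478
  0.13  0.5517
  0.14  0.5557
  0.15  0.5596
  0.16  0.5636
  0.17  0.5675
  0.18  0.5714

σ√T = 0.16 × 1.4142 = 0.2263
d₁ = [ln(194/198) + (0.012 + ½·0.16²)·2] / (σ√T) = (-0.0204 + 0.0496) / 0.2263 = 0.1290 ⇒ 0.13
d₂ = 0.1290 − 0.2263 = -0.0973 ⇒ -0.10
e^(−rT) = e^(−0.012·2) = 0.9763
C = 194·N(0.13) − 198·0.9763·N(-0.10) = 194·0.5517 − 198·0.9763·0.4602 = 107.0298 − 88.9601 = 18.0697

$18.07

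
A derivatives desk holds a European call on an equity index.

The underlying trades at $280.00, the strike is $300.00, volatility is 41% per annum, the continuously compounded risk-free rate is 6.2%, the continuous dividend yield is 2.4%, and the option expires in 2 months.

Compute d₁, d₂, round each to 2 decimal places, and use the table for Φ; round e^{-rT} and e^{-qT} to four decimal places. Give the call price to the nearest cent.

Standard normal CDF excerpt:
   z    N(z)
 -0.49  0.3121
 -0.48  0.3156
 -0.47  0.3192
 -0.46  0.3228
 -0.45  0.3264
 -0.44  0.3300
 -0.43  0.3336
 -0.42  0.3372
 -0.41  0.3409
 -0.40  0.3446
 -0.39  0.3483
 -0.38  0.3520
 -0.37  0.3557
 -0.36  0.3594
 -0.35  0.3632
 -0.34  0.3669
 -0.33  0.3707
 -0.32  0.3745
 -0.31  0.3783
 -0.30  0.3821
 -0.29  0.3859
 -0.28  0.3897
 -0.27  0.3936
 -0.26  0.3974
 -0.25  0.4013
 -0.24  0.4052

σ√T = 0.41·√0.1667 = 0.1674
d₁ = [ln(280/300) + (0.062 − 0.024 + 0.41²/2)·0.1667] / 0.1674 = [-0.0690 + 0.0203] / 0.1674 = -0.2907 which rounds to -0.29
d₂ = d₁ − σ√T = -0.2907 − 0.1674 = -0.4580 which rounds to -0.46
exp(−qT) = exp(−0.024·0.1667) = 0.9960;  exp(−rT) = exp(−0.062·0.1667) = 0.9897
C = 280·0.9960·N(-0.29) − 300·0.9897·N(-0.46) = 280·0.9960·0.3859 − 300·0.9897·0.3228 = 107.6198 − 95.8425 = 11.7772

$11.78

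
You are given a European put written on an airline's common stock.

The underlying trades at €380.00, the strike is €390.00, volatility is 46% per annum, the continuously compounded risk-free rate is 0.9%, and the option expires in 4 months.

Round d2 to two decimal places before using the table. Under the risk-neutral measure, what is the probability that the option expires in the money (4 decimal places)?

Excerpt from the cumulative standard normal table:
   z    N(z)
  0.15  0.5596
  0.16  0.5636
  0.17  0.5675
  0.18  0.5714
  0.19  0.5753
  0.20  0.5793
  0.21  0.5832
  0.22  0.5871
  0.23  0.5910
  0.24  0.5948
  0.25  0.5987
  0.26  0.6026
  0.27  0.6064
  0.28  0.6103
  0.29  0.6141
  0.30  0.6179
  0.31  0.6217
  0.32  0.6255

0.5871

T = 0.3333;  σ√T = 0.2656
d₁ = [ln(380/390) + (0.009 + 0.46²/2)·0.3333] / 0.2656 = [-0.0260 + 0.0383] / 0.2656 = 0.0463 ≈ 0.05
d₂ = d₁ − σ√T = 0.0463 − 0.2656 = -0.2193 ≈ -0.22
Risk-neutral Pr[S_T < K] = N(−d₂) = N(0.22) = 0.5871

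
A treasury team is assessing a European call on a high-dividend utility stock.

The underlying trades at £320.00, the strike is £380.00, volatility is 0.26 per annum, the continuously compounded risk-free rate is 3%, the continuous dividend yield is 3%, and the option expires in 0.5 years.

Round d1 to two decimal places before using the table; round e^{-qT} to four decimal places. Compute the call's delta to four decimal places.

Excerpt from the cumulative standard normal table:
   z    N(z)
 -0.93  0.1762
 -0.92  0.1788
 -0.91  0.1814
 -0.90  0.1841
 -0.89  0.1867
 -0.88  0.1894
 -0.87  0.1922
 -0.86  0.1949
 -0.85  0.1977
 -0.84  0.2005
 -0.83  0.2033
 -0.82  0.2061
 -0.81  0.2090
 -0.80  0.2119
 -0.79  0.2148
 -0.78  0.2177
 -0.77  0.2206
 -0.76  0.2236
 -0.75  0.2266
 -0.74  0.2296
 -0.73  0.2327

0.1975

T = 0.5;  σ√T = 0.1838
d₁ = [ln(320/380) + (0.03 − 0.03 + ½·0.26²)·0.5] / (σ√T) = (-0.1719 + 0.0169) / 0.1838 = -0.8428 which rounds to -0.84
N(d₁) = N(-0.84) = 0.2005
Δ_call = e^(−qT)·N(d₁) = 0.9851·0.2005 = 0.1975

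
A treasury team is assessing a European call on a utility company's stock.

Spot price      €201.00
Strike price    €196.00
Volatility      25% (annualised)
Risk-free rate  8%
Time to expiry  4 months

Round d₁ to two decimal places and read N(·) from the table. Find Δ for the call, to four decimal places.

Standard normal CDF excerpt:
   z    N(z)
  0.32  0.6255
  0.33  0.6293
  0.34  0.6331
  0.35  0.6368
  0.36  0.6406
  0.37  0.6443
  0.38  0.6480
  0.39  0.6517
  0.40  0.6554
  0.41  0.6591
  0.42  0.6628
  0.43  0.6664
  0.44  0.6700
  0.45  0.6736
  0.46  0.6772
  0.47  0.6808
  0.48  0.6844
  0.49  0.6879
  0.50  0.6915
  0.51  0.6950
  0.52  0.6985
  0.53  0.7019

T = 0.3333;  σ√T = 0.1443
d₁ = [ln(201/196) + (0.08 + 0.25²/2)·0.3333] / 0.1443 = [0.0252 + 0.0371] / 0.1443 = 0.4314 ≈ 0.43
N(d₁) = N(0.43) = 0.6664
Δ_call = N(d₁) = 0.6664

0.6664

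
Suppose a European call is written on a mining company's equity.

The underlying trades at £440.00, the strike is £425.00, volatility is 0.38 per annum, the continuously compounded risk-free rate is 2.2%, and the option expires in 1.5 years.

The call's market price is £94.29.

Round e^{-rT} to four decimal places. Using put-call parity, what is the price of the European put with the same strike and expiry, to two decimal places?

exp(−rT) = exp(−0.022·1.5) = 0.9675
Put-call parity: C − P = S − K·e^(−rT) = 440 − 425·0.9675 = 440 − 411.1875 = 28.8125
P = C − (C − P) = 94.29 − (28.8125) = 65.4775

£65.48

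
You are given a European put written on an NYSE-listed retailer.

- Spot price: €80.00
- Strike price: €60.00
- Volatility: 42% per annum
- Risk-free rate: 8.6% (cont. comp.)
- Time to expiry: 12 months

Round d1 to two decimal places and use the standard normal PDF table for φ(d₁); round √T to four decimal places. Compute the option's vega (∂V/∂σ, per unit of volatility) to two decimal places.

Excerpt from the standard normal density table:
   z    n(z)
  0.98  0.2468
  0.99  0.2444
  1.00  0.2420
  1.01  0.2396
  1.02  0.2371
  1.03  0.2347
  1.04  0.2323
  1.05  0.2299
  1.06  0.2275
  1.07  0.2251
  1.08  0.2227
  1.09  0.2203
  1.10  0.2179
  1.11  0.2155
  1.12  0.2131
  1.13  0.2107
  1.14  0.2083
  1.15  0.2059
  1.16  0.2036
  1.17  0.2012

17.43

T = 1;  σ√T = 0.4200
d₁ = [ln(80/60) + (0.086 + ½·0.42²)·1] / (σ√T) = (0.2877 + 0.1742) / 0.4200 = 1.0997 ⇒ 1.10
√T = √1 = 1.0000
φ(d₁) = φ(1.10) = 0.2179
vega = S·φ(d₁)·√T = 80·0.2179·1.0000 = 17.4320
(Vega is the same for a European call and put with the same parameters.)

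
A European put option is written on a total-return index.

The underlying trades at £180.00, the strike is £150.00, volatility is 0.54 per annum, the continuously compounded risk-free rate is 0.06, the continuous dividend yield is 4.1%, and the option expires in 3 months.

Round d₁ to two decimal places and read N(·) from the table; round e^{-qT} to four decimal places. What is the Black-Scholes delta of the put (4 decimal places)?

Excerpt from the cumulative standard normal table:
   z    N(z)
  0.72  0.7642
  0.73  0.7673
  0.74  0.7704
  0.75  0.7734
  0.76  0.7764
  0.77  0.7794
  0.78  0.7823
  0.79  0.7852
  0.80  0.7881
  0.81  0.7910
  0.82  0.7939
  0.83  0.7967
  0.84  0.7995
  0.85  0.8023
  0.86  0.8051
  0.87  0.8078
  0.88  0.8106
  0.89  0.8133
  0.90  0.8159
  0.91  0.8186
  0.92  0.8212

-0.2012

T = 0.25;  σ√T = 0.2700
d₁ = [ln(180/150) + (0.06 − 0.041 + ½·0.54²)·0.25] / (σ√T) = (0.1823 + 0.0412) / 0.2700 = 0.8279 ⇒ 0.83
N(d₁) = N(0.83) = 0.7967
Δ_put = exp(−qT)·(N(d₁) − 1) = 0.9898·(0.7967 − 1) = -0.2012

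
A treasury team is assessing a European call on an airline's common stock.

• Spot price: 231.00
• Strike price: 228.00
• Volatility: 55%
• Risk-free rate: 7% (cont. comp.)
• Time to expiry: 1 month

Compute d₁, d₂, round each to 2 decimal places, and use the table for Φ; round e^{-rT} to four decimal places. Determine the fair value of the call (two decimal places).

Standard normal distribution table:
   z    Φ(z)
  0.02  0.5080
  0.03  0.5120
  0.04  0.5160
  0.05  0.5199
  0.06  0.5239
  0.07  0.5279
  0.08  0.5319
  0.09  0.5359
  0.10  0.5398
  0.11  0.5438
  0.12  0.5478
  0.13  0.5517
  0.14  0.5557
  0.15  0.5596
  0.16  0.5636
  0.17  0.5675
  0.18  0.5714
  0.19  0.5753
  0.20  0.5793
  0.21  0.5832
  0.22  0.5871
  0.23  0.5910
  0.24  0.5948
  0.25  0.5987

σ√T = 0.55 × 0.2887 = 0.1588
d₁ = [ln(231/228) + (0.07 + ½·0.55²)·0.08333] / (σ√T) = (0.0131 + 0.0184) / 0.1588 = 0.1985 → 0.20
d₂ = 0.1985 − 0.1588 = 0.0397 → 0.04
e^(−rT) = e^(−0.07·0.08333) = 0.9942
N(d₁) = N(0.20) = 0.5793;  N(d₂) = N(0.04) = 0.5160
C = 231·0.5793 − 228·0.9942·0.5160 = 133.8183 − 116.9656 = 16.8527

16.85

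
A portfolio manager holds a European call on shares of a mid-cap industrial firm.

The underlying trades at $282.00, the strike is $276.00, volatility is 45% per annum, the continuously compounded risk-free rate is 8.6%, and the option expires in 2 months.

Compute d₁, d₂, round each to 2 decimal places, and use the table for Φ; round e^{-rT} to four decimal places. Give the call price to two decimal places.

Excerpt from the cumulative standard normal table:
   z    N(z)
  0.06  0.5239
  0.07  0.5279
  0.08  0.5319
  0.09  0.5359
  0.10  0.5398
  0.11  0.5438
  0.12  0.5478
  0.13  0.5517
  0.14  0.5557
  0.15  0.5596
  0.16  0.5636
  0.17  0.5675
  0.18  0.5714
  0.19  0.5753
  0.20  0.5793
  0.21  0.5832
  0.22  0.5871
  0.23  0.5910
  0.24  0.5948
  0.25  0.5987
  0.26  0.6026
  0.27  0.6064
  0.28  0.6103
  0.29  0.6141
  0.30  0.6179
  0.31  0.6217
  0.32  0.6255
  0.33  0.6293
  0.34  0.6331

$26.31

T = 0.1667;  σ√T = 0.1837
ln(S/K) + (r + σ²/2)T = ln(282/276) + (0.086 + 0.45²/2)·0.1667 = 0.0215 + 0.0312 = 0.0527
d₁ = 0.0527 / 0.1837 = 0.2869 ≈ 0.29
d₂ = d₁ − σ√T = 0.2869 − 0.1837 = 0.1032 ≈ 0.10
exp(−rT) = exp(−0.086·0.1667) = 0.9858
N(d₁) = N(0.29) = 0.6141;  N(d₂) = N(0.10) = 0.5398
C = 282·0.6141 − 276·0.9858·0.5398 = 173.1762 − 146.8692 = 26.3070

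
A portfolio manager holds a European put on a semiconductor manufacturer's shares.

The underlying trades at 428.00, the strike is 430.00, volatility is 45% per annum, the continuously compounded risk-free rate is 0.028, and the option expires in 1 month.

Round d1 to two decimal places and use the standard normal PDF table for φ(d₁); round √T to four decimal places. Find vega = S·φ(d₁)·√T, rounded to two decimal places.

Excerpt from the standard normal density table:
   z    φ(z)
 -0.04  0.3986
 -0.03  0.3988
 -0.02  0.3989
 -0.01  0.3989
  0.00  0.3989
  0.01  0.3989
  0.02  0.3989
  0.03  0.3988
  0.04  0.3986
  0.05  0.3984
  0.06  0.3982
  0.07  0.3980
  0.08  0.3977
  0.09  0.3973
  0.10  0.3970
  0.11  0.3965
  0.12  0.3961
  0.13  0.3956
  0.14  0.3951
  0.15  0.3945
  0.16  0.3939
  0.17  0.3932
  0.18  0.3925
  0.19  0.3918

σ√T = 0.45·√0.08333 = 0.1299
d₁ = [ln(428/430) + (0.028 + ½·0.45²)·0.08333] / (σ√T) = (-0.0047 + 0.0108) / 0.1299 = 0.0470 ⇒ 0.05
√T = √0.08333 = 0.2887
φ(d₁) = φ(0.05) = 0.3984
vega = S·φ(d₁)·√T = 428·0.3984·0.2887 = 49.2277
(The call has the same vega.)

49.23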